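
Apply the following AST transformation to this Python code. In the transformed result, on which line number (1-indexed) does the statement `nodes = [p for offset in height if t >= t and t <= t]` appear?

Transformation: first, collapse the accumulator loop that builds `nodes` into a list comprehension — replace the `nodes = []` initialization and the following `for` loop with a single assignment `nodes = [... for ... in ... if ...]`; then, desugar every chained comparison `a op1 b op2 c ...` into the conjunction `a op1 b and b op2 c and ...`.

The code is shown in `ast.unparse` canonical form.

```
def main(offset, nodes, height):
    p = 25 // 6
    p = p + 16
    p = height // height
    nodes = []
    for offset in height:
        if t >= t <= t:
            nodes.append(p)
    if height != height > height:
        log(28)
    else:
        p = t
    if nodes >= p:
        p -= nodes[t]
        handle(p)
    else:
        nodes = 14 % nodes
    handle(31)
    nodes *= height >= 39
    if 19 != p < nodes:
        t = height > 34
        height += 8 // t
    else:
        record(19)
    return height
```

5

Transformed code:
def main(offset, nodes, height):
    p = 25 // 6
    p = p + 16
    p = height // height
    nodes = [p for offset in height if t >= t and t <= t]
    if height != height and height > height:
        log(28)
    else:
        p = t
    if nodes >= p:
        p -= nodes[t]
        handle(p)
    else:
        nodes = 14 % nodes
    handle(31)
    nodes *= height >= 39
    if 19 != p and p < nodes:
        t = height > 34
        height += 8 // t
    else:
        record(19)
    return height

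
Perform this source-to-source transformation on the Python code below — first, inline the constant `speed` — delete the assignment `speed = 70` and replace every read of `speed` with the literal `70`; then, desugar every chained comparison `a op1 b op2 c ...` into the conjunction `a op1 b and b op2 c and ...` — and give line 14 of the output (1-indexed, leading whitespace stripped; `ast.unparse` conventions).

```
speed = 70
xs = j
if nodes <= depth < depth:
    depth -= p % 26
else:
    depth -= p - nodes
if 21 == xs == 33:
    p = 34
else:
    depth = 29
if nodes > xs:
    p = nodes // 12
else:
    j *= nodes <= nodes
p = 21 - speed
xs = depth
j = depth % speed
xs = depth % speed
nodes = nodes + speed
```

Transformed code:
xs = j
if nodes <= depth and depth < depth:
    depth -= p % 26
else:
    depth -= p - nodes
if 21 == xs and xs == 33:
    p = 34
else:
    depth = 29
if nodes > xs:
    p = nodes // 12
else:
    j *= nodes <= nodes
p = 21 - 70
xs = depth
j = depth % 70
xs = depth % 70
nodes = nodes + 70

p = 21 - 70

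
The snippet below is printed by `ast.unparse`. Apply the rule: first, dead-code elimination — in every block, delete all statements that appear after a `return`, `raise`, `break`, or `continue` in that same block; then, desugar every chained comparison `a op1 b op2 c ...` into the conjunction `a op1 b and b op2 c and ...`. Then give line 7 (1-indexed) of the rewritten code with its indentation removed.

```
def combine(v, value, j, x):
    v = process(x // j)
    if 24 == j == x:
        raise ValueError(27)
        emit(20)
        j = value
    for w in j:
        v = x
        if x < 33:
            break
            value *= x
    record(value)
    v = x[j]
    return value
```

Transformed code:
def combine(v, value, j, x):
    v = process(x // j)
    if 24 == j and j == x:
        raise ValueError(27)
    for w in j:
        v = x
        if x < 33:
            break
    record(value)
    v = x[j]
    return value

if x < 33:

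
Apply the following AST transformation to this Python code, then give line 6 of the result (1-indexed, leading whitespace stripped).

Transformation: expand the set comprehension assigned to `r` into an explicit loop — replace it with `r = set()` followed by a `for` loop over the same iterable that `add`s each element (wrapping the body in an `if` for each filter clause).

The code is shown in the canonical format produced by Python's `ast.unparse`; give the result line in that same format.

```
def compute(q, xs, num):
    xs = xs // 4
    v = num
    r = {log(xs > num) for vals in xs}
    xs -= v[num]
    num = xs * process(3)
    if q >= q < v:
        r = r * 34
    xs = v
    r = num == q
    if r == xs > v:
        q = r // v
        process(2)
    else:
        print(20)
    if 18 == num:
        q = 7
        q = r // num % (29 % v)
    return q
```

r.add(log(xs > num))

Transformed code:
def compute(q, xs, num):
    xs = xs // 4
    v = num
    r = set()
    for vals in xs:
        r.add(log(xs > num))
    xs -= v[num]
    num = xs * process(3)
    if q >= q < v:
        r = r * 34
    xs = v
    r = num == q
    if r == xs > v:
        q = r // v
        process(2)
    else:
        print(20)
    if 18 == num:
        q = 7
        q = r // num % (29 % v)
    return q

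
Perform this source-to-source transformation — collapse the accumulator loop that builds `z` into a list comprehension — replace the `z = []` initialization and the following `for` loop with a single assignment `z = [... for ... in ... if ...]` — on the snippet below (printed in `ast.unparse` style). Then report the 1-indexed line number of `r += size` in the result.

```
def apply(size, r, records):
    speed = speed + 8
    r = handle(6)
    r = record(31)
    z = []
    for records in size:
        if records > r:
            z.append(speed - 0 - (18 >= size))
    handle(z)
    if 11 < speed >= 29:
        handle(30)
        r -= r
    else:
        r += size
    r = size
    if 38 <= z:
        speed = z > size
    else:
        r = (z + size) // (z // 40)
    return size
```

Transformed code:
def apply(size, r, records):
    speed = speed + 8
    r = handle(6)
    r = record(31)
    z = [speed - 0 - (18 >= size) for records in size if records > r]
    handle(z)
    if 11 < speed >= 29:
        handle(30)
        r -= r
    else:
        r += size
    r = size
    if 38 <= z:
        speed = z > size
    else:
        r = (z + size) // (z // 40)
    return size

11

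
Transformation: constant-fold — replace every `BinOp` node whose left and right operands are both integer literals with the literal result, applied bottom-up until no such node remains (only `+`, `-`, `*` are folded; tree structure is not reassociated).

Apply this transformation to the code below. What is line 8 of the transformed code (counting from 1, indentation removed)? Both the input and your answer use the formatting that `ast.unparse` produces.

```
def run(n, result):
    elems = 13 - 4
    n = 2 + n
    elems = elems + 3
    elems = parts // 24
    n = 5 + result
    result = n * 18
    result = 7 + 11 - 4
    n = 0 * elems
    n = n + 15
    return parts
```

result = 14

Transformed code:
def run(n, result):
    elems = 9
    n = 2 + n
    elems = elems + 3
    elems = parts // 24
    n = 5 + result
    result = n * 18
    result = 14
    n = 0 * elems
    n = n + 15
    return parts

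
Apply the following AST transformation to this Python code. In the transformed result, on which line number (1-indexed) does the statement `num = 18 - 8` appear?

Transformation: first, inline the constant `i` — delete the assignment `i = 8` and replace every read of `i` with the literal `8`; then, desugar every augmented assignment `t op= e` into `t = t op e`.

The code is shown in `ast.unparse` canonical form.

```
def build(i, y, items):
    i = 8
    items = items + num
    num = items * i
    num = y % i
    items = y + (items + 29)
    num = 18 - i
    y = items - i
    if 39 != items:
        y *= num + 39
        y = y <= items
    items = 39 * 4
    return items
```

Transformed code:
def build(i, y, items):
    items = items + num
    num = items * 8
    num = y % 8
    items = y + (items + 29)
    num = 18 - 8
    y = items - 8
    if 39 != items:
        y = y * (num + 39)
        y = y <= items
    items = 39 * 4
    return items

6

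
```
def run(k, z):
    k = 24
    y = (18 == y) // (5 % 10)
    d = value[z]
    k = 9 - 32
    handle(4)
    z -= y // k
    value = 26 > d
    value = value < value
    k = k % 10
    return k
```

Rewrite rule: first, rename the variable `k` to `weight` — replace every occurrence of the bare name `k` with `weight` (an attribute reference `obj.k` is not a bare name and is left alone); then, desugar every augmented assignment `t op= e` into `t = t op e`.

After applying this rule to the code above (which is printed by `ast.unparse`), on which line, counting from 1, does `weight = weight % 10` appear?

10

Transformed code:
def run(weight, z):
    weight = 24
    y = (18 == y) // (5 % 10)
    d = value[z]
    weight = 9 - 32
    handle(4)
    z = z - y // weight
    value = 26 > d
    value = value < value
    weight = weight % 10
    return weight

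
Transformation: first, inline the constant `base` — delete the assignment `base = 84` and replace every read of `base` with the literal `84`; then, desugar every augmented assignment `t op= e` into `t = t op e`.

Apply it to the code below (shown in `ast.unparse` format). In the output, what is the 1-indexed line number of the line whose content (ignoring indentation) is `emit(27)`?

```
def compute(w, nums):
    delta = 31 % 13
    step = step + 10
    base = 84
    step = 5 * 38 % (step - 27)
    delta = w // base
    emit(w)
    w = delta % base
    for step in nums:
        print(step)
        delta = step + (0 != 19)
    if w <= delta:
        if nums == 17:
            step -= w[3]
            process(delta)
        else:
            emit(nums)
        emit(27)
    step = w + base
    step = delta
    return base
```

Transformed code:
def compute(w, nums):
    delta = 31 % 13
    step = step + 10
    step = 5 * 38 % (step - 27)
    delta = w // 84
    emit(w)
    w = delta % 84
    for step in nums:
        print(step)
        delta = step + (0 != 19)
    if w <= delta:
        if nums == 17:
            step = step - w[3]
            process(delta)
        else:
            emit(nums)
        emit(27)
    step = w + 84
    step = delta
    return 84

17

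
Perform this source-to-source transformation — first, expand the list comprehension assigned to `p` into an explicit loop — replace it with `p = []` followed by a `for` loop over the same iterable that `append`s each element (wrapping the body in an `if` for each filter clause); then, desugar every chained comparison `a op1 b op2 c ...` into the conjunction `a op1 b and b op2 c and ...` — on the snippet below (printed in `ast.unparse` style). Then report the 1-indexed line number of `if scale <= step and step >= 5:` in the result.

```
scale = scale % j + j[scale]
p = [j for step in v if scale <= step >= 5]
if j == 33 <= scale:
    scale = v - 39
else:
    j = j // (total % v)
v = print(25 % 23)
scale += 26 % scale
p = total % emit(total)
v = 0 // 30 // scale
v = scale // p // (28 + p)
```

4

Transformed code:
scale = scale % j + j[scale]
p = []
for step in v:
    if scale <= step and step >= 5:
        p.append(j)
if j == 33 and 33 <= scale:
    scale = v - 39
else:
    j = j // (total % v)
v = print(25 % 23)
scale += 26 % scale
p = total % emit(total)
v = 0 // 30 // scale
v = scale // p // (28 + p)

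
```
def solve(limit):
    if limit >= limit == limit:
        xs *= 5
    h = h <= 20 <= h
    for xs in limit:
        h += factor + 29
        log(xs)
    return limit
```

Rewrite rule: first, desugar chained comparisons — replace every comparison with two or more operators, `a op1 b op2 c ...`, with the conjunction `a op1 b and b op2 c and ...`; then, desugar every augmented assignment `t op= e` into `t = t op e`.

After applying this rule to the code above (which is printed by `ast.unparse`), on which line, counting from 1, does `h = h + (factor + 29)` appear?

Transformed code:
def solve(limit):
    if limit >= limit and limit == limit:
        xs = xs * 5
    h = h <= 20 and 20 <= h
    for xs in limit:
        h = h + (factor + 29)
        log(xs)
    return limit

6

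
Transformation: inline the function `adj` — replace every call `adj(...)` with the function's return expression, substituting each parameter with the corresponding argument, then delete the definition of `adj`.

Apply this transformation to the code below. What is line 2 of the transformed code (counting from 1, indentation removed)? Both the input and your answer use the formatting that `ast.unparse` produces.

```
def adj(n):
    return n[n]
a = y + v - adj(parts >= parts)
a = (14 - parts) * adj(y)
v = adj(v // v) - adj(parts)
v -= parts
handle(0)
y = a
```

Transformed code:
a = y + v - (parts >= parts)[parts >= parts]
a = (14 - parts) * y[y]
v = (v // v)[v // v] - parts[parts]
v -= parts
handle(0)
y = a

a = (14 - parts) * y[y]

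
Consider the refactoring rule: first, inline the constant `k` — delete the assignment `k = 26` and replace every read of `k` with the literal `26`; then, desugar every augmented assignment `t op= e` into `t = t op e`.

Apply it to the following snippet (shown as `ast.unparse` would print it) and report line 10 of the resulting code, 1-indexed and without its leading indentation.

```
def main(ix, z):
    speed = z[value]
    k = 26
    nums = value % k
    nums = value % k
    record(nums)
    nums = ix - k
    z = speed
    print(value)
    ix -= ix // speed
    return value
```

Transformed code:
def main(ix, z):
    speed = z[value]
    nums = value % 26
    nums = value % 26
    record(nums)
    nums = ix - 26
    z = speed
    print(value)
    ix = ix - ix // speed
    return value

return value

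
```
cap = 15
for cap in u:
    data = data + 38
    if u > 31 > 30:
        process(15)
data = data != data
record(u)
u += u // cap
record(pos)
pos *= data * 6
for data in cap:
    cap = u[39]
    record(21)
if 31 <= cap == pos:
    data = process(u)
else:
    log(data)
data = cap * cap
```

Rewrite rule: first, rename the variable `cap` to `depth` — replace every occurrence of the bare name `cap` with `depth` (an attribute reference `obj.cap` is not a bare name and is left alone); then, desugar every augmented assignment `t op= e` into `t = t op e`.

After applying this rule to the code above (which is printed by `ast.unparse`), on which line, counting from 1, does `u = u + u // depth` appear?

8

Transformed code:
depth = 15
for depth in u:
    data = data + 38
    if u > 31 > 30:
        process(15)
data = data != data
record(u)
u = u + u // depth
record(pos)
pos = pos * (data * 6)
for data in depth:
    depth = u[39]
    record(21)
if 31 <= depth == pos:
    data = process(u)
else:
    log(data)
data = depth * depth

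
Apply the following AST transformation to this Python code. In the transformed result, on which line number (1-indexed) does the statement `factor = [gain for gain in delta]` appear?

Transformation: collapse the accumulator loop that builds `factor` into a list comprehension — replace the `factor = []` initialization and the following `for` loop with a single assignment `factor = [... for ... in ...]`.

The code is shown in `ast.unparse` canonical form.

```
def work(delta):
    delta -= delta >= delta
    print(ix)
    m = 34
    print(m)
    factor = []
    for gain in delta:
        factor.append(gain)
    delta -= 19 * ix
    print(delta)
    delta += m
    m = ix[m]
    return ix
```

Transformed code:
def work(delta):
    delta -= delta >= delta
    print(ix)
    m = 34
    print(m)
    factor = [gain for gain in delta]
    delta -= 19 * ix
    print(delta)
    delta += m
    m = ix[m]
    return ix

6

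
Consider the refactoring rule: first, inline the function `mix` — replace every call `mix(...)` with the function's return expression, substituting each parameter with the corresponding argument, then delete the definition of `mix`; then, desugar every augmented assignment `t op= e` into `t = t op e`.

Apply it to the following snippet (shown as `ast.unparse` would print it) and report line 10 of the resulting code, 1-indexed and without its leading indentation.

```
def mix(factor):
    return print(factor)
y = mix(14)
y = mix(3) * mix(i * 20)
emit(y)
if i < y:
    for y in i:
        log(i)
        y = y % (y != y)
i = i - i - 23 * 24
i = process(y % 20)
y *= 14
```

Transformed code:
y = print(14)
y = print(3) * print(i * 20)
emit(y)
if i < y:
    for y in i:
        log(i)
        y = y % (y != y)
i = i - i - 23 * 24
i = process(y % 20)
y = y * 14

y = y * 14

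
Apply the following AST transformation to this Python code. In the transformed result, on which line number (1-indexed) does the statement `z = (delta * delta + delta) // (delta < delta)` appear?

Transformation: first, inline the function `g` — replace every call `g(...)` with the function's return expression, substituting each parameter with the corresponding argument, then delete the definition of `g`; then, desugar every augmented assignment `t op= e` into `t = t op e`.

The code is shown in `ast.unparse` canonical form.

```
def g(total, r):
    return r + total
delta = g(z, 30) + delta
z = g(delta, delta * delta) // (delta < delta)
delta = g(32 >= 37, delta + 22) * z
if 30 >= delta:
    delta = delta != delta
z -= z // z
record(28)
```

2

Transformed code:
delta = 30 + z + delta
z = (delta * delta + delta) // (delta < delta)
delta = (delta + 22 + (32 >= 37)) * z
if 30 >= delta:
    delta = delta != delta
z = z - z // z
record(28)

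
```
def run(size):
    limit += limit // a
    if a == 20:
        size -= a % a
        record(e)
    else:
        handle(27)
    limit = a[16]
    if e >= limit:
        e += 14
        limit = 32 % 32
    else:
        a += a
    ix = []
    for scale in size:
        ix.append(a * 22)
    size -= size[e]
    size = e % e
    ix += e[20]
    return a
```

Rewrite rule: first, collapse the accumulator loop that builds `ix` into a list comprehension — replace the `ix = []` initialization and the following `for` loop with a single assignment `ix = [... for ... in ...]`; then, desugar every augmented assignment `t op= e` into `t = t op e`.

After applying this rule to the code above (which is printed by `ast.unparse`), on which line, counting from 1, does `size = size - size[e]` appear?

Transformed code:
def run(size):
    limit = limit + limit // a
    if a == 20:
        size = size - a % a
        record(e)
    else:
        handle(27)
    limit = a[16]
    if e >= limit:
        e = e + 14
        limit = 32 % 32
    else:
        a = a + a
    ix = [a * 22 for scale in size]
    size = size - size[e]
    size = e % e
    ix = ix + e[20]
    return a

15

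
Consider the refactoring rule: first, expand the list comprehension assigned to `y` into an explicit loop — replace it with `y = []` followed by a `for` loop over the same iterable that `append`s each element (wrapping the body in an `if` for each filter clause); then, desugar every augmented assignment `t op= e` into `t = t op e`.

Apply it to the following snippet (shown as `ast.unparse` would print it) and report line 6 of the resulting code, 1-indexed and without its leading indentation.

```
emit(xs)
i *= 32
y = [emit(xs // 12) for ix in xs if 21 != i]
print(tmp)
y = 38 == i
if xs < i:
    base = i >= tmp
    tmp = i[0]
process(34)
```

Transformed code:
emit(xs)
i = i * 32
y = []
for ix in xs:
    if 21 != i:
        y.append(emit(xs // 12))
print(tmp)
y = 38 == i
if xs < i:
    base = i >= tmp
    tmp = i[0]
process(34)

y.append(emit(xs // 12))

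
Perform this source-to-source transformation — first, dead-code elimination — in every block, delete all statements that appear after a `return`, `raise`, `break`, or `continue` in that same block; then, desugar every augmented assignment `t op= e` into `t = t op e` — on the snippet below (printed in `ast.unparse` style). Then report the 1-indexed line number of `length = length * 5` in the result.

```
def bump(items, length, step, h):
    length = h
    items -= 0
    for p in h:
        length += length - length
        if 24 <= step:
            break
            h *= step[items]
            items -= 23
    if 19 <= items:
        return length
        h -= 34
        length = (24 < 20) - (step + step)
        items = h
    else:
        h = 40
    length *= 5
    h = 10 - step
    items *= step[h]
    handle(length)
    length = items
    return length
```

12

Transformed code:
def bump(items, length, step, h):
    length = h
    items = items - 0
    for p in h:
        length = length + (length - length)
        if 24 <= step:
            break
    if 19 <= items:
        return length
    else:
        h = 40
    length = length * 5
    h = 10 - step
    items = items * step[h]
    handle(length)
    length = items
    return length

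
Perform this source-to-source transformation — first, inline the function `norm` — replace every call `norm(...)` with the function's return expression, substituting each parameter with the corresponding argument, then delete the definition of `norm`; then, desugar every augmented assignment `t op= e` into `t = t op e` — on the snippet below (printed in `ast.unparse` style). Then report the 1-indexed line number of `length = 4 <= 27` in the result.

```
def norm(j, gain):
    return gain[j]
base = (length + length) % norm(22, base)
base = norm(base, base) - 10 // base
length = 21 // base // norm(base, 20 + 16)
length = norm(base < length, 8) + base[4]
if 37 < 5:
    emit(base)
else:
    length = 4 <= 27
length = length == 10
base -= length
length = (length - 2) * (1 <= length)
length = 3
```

8

Transformed code:
base = (length + length) % base[22]
base = base[base] - 10 // base
length = 21 // base // (20 + 16)[base]
length = 8[base < length] + base[4]
if 37 < 5:
    emit(base)
else:
    length = 4 <= 27
length = length == 10
base = base - length
length = (length - 2) * (1 <= length)
length = 3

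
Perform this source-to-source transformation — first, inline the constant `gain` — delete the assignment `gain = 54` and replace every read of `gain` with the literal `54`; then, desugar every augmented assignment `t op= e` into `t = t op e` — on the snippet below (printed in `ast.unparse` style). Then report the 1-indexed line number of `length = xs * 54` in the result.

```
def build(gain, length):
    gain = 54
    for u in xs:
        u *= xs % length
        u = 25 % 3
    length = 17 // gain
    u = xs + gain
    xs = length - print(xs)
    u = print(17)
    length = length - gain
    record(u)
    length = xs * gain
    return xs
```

Transformed code:
def build(gain, length):
    for u in xs:
        u = u * (xs % length)
        u = 25 % 3
    length = 17 // 54
    u = xs + 54
    xs = length - print(xs)
    u = print(17)
    length = length - 54
    record(u)
    length = xs * 54
    return xs

11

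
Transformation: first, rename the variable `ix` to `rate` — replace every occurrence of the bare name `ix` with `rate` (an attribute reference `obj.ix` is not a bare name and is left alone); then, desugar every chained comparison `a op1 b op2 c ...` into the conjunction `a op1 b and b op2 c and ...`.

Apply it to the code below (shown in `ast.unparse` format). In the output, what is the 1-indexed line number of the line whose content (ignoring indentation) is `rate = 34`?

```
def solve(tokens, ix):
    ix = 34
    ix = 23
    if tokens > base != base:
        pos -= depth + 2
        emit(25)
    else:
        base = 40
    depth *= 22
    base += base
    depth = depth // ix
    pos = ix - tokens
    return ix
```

Transformed code:
def solve(tokens, rate):
    rate = 34
    rate = 23
    if tokens > base and base != base:
        pos -= depth + 2
        emit(25)
    else:
        base = 40
    depth *= 22
    base += base
    depth = depth // rate
    pos = rate - tokens
    return rate

2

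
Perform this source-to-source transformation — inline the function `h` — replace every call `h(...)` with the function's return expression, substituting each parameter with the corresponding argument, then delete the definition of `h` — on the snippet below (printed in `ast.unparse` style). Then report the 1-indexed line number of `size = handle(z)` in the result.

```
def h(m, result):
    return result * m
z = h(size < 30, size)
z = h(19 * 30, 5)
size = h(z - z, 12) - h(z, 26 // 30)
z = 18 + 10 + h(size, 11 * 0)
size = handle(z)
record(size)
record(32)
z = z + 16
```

5

Transformed code:
z = size * (size < 30)
z = 5 * (19 * 30)
size = 12 * (z - z) - 26 // 30 * z
z = 18 + 10 + 11 * 0 * size
size = handle(z)
record(size)
record(32)
z = z + 16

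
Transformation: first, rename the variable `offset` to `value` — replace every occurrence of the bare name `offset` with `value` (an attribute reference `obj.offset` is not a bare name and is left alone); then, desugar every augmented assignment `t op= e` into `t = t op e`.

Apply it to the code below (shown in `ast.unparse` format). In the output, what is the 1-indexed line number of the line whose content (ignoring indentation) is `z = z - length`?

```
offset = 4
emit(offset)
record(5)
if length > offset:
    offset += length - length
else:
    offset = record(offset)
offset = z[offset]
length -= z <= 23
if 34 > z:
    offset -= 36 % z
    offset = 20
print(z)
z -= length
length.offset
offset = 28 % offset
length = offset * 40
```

Transformed code:
value = 4
emit(value)
record(5)
if length > value:
    value = value + (length - length)
else:
    value = record(value)
value = z[value]
length = length - (z <= 23)
if 34 > z:
    value = value - 36 % z
    value = 20
print(z)
z = z - length
length.offset
value = 28 % value
length = value * 40

14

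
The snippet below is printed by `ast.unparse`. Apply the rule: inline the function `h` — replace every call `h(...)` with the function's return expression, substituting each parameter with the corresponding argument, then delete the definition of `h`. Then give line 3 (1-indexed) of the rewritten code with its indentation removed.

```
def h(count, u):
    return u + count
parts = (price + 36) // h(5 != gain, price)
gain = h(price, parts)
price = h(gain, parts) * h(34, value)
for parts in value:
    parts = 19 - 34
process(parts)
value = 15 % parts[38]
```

Transformed code:
parts = (price + 36) // (price + (5 != gain))
gain = parts + price
price = (parts + gain) * (value + 34)
for parts in value:
    parts = 19 - 34
process(parts)
value = 15 % parts[38]

price = (parts + gain) * (value + 34)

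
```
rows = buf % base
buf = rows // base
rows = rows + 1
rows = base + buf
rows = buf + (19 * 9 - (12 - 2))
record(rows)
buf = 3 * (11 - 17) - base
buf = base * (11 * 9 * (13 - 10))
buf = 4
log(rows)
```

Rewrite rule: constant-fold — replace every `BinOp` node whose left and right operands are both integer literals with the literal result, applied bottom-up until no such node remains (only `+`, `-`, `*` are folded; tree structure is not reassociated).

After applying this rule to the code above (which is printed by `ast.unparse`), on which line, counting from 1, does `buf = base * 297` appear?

Transformed code:
rows = buf % base
buf = rows // base
rows = rows + 1
rows = base + buf
rows = buf + 161
record(rows)
buf = -18 - base
buf = base * 297
buf = 4
log(rows)

8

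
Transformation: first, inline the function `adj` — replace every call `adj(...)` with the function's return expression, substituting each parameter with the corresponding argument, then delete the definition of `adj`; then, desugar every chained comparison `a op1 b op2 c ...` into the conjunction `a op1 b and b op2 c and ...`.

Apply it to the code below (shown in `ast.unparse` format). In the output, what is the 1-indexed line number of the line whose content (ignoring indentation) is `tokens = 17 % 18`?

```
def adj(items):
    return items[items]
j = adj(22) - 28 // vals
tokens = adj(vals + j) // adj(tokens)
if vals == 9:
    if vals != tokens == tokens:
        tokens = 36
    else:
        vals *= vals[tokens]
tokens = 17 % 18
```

Transformed code:
j = 22[22] - 28 // vals
tokens = (vals + j)[vals + j] // tokens[tokens]
if vals == 9:
    if vals != tokens and tokens == tokens:
        tokens = 36
    else:
        vals *= vals[tokens]
tokens = 17 % 18

8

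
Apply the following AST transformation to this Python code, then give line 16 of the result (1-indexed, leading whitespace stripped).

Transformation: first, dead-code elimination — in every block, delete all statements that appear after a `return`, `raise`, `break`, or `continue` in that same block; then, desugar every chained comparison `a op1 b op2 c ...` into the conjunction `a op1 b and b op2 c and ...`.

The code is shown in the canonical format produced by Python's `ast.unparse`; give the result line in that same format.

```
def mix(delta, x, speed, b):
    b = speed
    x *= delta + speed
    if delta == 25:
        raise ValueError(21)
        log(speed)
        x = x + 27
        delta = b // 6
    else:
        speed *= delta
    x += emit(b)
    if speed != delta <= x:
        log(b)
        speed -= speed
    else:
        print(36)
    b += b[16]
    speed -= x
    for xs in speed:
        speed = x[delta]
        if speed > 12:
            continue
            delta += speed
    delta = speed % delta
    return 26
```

for xs in speed:

Transformed code:
def mix(delta, x, speed, b):
    b = speed
    x *= delta + speed
    if delta == 25:
        raise ValueError(21)
    else:
        speed *= delta
    x += emit(b)
    if speed != delta and delta <= x:
        log(b)
        speed -= speed
    else:
        print(36)
    b += b[16]
    speed -= x
    for xs in speed:
        speed = x[delta]
        if speed > 12:
            continue
    delta = speed % delta
    return 26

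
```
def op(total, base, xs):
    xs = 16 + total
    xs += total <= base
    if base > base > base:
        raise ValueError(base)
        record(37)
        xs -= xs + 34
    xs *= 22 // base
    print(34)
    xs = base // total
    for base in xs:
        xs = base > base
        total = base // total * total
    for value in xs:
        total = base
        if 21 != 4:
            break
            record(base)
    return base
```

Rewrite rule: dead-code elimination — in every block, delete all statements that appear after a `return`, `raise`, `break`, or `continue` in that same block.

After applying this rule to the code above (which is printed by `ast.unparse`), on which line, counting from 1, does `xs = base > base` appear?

10

Transformed code:
def op(total, base, xs):
    xs = 16 + total
    xs += total <= base
    if base > base > base:
        raise ValueError(base)
    xs *= 22 // base
    print(34)
    xs = base // total
    for base in xs:
        xs = base > base
        total = base // total * total
    for value in xs:
        total = base
        if 21 != 4:
            break
    return base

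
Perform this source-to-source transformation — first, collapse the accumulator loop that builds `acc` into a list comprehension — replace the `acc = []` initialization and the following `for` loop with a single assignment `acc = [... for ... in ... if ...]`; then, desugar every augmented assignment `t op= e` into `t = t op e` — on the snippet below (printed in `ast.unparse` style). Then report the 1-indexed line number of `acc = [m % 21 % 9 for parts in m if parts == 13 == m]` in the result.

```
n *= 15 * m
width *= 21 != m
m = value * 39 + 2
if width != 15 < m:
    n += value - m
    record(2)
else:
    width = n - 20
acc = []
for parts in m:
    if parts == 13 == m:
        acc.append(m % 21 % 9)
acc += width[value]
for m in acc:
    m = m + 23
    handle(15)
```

Transformed code:
n = n * (15 * m)
width = width * (21 != m)
m = value * 39 + 2
if width != 15 < m:
    n = n + (value - m)
    record(2)
else:
    width = n - 20
acc = [m % 21 % 9 for parts in m if parts == 13 == m]
acc = acc + width[value]
for m in acc:
    m = m + 23
    handle(15)

9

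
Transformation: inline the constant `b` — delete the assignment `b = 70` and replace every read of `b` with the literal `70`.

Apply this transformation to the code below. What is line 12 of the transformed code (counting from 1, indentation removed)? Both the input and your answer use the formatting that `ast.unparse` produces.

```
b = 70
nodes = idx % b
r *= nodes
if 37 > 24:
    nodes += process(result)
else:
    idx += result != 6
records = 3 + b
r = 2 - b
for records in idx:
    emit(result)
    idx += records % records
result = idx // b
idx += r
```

Transformed code:
nodes = idx % 70
r *= nodes
if 37 > 24:
    nodes += process(result)
else:
    idx += result != 6
records = 3 + 70
r = 2 - 70
for records in idx:
    emit(result)
    idx += records % records
result = idx // 70
idx += r

result = idx // 70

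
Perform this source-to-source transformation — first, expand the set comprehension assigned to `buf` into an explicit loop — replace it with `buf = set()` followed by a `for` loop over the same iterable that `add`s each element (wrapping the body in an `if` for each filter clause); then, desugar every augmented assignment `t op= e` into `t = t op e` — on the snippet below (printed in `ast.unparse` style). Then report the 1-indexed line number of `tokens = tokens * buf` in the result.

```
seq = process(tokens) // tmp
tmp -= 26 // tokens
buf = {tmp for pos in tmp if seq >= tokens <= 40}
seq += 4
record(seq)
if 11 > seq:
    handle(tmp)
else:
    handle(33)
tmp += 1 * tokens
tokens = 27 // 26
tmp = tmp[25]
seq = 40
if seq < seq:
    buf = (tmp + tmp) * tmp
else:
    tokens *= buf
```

Transformed code:
seq = process(tokens) // tmp
tmp = tmp - 26 // tokens
buf = set()
for pos in tmp:
    if seq >= tokens <= 40:
        buf.add(tmp)
seq = seq + 4
record(seq)
if 11 > seq:
    handle(tmp)
else:
    handle(33)
tmp = tmp + 1 * tokens
tokens = 27 // 26
tmp = tmp[25]
seq = 40
if seq < seq:
    buf = (tmp + tmp) * tmp
else:
    tokens = tokens * buf

20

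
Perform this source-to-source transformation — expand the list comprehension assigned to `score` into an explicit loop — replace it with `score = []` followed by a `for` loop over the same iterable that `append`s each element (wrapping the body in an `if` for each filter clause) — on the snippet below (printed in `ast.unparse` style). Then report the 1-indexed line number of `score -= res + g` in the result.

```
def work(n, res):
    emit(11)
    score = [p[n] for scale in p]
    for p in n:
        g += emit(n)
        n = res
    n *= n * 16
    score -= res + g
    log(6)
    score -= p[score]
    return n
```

10

Transformed code:
def work(n, res):
    emit(11)
    score = []
    for scale in p:
        score.append(p[n])
    for p in n:
        g += emit(n)
        n = res
    n *= n * 16
    score -= res + g
    log(6)
    score -= p[score]
    return n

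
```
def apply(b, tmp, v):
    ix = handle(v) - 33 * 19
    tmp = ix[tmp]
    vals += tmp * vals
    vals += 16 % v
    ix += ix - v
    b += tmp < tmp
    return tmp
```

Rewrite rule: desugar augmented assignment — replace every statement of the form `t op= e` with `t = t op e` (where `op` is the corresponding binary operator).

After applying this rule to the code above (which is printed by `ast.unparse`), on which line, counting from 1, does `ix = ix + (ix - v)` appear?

6

Transformed code:
def apply(b, tmp, v):
    ix = handle(v) - 33 * 19
    tmp = ix[tmp]
    vals = vals + tmp * vals
    vals = vals + 16 % v
    ix = ix + (ix - v)
    b = b + (tmp < tmp)
    return tmp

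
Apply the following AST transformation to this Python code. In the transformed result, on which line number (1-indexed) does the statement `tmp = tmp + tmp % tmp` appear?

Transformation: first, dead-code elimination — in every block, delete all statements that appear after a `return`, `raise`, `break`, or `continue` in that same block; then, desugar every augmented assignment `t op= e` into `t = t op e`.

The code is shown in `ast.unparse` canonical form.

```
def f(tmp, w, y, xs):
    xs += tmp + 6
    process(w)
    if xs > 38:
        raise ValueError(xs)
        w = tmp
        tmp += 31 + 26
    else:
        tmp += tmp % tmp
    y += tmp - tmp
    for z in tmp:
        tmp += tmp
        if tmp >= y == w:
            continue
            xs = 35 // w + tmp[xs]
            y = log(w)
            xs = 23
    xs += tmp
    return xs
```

7

Transformed code:
def f(tmp, w, y, xs):
    xs = xs + (tmp + 6)
    process(w)
    if xs > 38:
        raise ValueError(xs)
    else:
        tmp = tmp + tmp % tmp
    y = y + (tmp - tmp)
    for z in tmp:
        tmp = tmp + tmp
        if tmp >= y == w:
            continue
    xs = xs + tmp
    return xs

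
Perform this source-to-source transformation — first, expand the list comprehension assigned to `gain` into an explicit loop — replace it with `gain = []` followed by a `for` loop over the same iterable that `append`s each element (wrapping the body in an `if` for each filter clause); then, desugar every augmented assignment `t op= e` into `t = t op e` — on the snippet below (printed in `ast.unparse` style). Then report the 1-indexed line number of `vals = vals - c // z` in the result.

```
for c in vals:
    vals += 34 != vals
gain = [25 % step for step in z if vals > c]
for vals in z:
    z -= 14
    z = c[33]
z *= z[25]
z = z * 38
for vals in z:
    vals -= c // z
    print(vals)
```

13

Transformed code:
for c in vals:
    vals = vals + (34 != vals)
gain = []
for step in z:
    if vals > c:
        gain.append(25 % step)
for vals in z:
    z = z - 14
    z = c[33]
z = z * z[25]
z = z * 38
for vals in z:
    vals = vals - c // z
    print(vals)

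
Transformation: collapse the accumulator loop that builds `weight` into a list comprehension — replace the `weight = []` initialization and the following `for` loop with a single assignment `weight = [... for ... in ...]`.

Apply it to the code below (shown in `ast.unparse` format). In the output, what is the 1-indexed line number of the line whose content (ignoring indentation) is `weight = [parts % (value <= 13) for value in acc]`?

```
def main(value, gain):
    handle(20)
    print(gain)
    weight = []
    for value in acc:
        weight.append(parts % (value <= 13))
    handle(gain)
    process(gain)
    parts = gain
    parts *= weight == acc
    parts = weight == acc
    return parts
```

Transformed code:
def main(value, gain):
    handle(20)
    print(gain)
    weight = [parts % (value <= 13) for value in acc]
    handle(gain)
    process(gain)
    parts = gain
    parts *= weight == acc
    parts = weight == acc
    return parts

4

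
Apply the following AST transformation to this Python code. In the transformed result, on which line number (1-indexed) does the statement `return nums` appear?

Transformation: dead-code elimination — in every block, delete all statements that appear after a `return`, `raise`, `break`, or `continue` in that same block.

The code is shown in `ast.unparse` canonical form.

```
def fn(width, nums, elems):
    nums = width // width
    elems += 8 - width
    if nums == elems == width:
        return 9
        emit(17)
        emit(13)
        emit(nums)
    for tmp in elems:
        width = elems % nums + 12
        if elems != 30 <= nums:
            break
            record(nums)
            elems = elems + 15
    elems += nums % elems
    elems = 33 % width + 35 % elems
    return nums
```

12

Transformed code:
def fn(width, nums, elems):
    nums = width // width
    elems += 8 - width
    if nums == elems == width:
        return 9
    for tmp in elems:
        width = elems % nums + 12
        if elems != 30 <= nums:
            break
    elems += nums % elems
    elems = 33 % width + 35 % elems
    return nums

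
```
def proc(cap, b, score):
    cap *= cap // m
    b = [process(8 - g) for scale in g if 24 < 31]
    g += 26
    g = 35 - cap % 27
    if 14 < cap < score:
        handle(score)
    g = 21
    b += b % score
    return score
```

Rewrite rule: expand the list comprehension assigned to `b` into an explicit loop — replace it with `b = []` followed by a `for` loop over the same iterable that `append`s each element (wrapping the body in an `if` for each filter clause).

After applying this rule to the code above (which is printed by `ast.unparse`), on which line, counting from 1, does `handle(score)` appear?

10

Transformed code:
def proc(cap, b, score):
    cap *= cap // m
    b = []
    for scale in g:
        if 24 < 31:
            b.append(process(8 - g))
    g += 26
    g = 35 - cap % 27
    if 14 < cap < score:
        handle(score)
    g = 21
    b += b % score
    return score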